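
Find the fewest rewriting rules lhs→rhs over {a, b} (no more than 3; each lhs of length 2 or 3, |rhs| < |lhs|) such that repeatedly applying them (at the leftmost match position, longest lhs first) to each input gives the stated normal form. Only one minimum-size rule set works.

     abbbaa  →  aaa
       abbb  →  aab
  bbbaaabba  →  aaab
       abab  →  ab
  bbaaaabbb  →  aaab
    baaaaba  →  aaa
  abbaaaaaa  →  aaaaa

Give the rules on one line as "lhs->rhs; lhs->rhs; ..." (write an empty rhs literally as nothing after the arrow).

  | abbbaa => aabaa => aaa
  | abbb => aab
  | bbbaaabba => abaaabba => aaabba => aaab
  | abab => ab

ba->; bbb->ab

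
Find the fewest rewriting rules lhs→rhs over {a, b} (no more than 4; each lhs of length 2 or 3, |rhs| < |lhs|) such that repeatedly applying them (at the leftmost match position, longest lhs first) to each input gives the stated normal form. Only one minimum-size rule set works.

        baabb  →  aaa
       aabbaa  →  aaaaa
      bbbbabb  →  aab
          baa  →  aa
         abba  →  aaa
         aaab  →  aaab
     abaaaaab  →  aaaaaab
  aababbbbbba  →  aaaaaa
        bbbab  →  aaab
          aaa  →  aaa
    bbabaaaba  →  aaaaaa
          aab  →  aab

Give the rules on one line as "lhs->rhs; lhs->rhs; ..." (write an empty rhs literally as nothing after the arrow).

ba->a; bab->; bb->a; bbb->aa

  | baabb => aabb => aaa
  | aabbaa => aaaaa
  | bbbbabb => aababb => aab
  | baa => aa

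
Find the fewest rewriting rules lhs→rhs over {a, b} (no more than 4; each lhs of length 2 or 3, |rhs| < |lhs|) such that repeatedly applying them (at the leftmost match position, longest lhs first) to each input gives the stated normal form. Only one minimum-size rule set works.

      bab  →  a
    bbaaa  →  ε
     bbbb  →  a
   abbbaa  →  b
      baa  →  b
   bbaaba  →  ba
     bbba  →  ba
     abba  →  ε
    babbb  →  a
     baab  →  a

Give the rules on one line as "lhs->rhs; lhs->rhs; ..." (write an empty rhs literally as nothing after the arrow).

  | bab => bb => a
  | bbaaa => aaaa => aa => ε
  | bbbb => abb => bb => a
  | abbbaa => bbbaa => abaa => baa => b

aa->; ab->b; bb->a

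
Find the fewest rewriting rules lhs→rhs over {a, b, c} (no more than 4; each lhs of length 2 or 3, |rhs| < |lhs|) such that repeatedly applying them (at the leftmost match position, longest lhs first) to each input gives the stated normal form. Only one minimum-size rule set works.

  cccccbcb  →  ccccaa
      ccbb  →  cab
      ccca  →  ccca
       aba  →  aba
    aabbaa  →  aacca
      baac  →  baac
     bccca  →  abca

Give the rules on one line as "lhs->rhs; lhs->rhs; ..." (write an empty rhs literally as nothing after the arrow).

  | cccccbcb => ccccacb => ccccaa
  | ccbb => cab
  | ccca
  | aba

bba->cc; bcc->ab; cb->a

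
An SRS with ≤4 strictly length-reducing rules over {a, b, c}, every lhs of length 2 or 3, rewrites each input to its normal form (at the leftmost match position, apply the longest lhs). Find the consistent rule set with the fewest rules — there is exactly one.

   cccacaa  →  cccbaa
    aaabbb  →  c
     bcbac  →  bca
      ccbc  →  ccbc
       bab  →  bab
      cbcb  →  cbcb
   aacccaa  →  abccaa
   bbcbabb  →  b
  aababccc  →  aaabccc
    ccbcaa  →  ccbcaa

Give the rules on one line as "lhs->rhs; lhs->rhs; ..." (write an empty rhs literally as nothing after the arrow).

  | cccacaa => cccbaa
  | aaabbb => aacb => abb => c
  | bcbac => bcbb => bca
  | ccbc

aba->aa; abb->c; ac->b; bb->a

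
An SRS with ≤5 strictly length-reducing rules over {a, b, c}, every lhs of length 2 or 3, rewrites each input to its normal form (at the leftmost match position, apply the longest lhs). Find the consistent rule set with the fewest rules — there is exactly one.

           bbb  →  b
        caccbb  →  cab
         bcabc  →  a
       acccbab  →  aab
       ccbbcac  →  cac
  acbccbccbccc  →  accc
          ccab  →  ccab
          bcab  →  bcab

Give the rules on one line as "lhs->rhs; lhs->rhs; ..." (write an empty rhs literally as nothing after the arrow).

  | bbb => b
  | caccbb => cacbb => cab
  | bcabc => bcba => bba => a
  | acccbab => accbab => acbab => aab

abc->ba; acb->a; bb->; cb->b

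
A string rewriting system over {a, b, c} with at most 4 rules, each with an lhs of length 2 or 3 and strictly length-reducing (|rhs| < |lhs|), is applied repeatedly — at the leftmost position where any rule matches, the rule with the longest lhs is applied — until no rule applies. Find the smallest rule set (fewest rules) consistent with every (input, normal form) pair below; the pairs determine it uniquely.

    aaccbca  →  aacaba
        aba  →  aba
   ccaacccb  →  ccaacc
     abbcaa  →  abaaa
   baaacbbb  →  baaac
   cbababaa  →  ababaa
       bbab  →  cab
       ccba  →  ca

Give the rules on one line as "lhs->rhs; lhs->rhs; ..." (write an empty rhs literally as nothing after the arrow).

  | aaccbca => aacaba
  | aba
  | ccaacccb => ccaacc
  | abbcaa => abaaa

bb->c; bbc->ba; cb->; cbc->ab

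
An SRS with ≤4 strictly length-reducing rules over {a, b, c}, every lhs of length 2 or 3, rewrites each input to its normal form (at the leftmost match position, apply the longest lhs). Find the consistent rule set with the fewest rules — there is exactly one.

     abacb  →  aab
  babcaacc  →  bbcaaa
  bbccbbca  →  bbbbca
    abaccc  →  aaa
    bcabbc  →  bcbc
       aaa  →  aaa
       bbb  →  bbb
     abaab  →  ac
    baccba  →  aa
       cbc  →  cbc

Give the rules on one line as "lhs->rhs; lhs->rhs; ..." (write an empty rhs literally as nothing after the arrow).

  | abacb => accb => aab
  | babcaacc => bbcaacc => bbcaaa
  | bbccbbca => bbabbca => bbbbca
  | abaccc => acccc => aacc => aaa

ba->c; bab->bb; cab->c; cc->a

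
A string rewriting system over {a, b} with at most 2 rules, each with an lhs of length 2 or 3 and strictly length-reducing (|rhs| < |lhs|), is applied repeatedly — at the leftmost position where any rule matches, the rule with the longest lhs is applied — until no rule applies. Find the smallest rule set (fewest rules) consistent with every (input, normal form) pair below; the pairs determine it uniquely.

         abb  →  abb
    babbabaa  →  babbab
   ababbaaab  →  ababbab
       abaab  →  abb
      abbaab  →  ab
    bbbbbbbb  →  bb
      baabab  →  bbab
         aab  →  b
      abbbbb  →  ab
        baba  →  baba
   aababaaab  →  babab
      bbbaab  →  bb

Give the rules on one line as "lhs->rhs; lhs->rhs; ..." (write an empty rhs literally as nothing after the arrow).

aa->; bbb->b

  | abb
  | babbabaa => babbab
  | ababbaaab => ababbab
  | abaab => abb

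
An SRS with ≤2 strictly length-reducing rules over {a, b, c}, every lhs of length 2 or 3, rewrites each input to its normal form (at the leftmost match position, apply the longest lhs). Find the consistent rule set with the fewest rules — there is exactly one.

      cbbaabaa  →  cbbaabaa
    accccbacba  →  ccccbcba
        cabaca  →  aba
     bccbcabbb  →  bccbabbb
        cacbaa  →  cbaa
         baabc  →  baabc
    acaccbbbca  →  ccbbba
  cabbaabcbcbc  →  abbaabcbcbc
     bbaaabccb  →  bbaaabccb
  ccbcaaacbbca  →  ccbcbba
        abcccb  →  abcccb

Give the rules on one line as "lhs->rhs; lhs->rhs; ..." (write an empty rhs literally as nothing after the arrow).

  | cbbaabaa
  | accccbacba => ccccbacba => ccccbcba
  | cabaca => abaca => abca => aba
  | bccbcabbb => bccbabbb

ac->c; ca->a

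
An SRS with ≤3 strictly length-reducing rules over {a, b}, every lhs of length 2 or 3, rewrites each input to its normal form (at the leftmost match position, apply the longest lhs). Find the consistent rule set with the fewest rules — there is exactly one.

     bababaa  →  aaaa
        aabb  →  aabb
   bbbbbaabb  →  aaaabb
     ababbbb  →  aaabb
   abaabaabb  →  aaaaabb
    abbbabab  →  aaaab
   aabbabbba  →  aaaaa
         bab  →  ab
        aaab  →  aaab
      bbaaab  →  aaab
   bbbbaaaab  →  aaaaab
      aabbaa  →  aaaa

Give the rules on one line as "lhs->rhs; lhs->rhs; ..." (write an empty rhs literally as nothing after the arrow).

ba->a; bbb->ab

  | bababaa => ababaa => aabaa => aaaa
  | aabb
  | bbbbbaabb => abbbaabb => aabaabb => aaaabb
  | ababbbb => aabbbb => aaabb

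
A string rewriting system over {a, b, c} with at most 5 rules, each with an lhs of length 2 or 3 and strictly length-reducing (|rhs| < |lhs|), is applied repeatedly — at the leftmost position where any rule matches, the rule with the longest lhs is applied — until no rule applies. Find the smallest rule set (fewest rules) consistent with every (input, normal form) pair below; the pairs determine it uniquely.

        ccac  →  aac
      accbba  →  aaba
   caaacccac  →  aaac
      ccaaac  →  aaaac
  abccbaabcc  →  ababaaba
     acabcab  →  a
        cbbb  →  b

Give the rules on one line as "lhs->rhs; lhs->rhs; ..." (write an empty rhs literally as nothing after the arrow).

bb->b; ca->c; cb->; cc->a

  | ccac => aac
  | accbba => aabba => aaba
  | caaacccac => caacccac => cacccac => ccccac => accac => aaac
  | ccaaac => aaaac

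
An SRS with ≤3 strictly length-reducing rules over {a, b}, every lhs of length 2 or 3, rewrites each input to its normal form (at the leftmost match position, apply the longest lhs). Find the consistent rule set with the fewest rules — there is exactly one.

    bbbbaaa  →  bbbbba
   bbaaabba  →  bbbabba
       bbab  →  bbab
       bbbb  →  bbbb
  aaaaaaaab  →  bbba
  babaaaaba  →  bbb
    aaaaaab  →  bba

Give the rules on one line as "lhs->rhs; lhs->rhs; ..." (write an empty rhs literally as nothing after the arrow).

  | bbbbaaa => bbbbba
  | bbaaabba => bbbabba
  | bbab
  | bbbb

aa->b; aab->a; aba->a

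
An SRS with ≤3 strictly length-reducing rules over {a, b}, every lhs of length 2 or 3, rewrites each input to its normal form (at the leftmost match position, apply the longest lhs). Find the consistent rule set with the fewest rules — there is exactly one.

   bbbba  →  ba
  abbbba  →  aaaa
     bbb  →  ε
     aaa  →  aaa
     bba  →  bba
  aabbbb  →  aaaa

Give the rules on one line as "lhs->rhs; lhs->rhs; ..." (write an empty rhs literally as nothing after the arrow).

  | bbbba => ba
  | abbbba => aabba => aaaa
  | bbb => ε
  | aaa

abb->aa; bbb->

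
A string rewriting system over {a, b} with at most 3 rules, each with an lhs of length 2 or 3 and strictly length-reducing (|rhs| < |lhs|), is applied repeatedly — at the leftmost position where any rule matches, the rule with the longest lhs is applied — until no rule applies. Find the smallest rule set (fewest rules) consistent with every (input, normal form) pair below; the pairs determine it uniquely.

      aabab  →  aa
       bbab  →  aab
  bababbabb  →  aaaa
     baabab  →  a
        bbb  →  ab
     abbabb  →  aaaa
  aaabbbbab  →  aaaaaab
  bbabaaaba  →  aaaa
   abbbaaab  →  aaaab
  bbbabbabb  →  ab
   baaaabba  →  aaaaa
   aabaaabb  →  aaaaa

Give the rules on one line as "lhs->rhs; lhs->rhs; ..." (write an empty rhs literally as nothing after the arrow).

ba->; bab->; bb->a

  | aabab => aa
  | bbab => aab
  | bababbabb => abbabb => aaabb => aaaa
  | baabab => abab => a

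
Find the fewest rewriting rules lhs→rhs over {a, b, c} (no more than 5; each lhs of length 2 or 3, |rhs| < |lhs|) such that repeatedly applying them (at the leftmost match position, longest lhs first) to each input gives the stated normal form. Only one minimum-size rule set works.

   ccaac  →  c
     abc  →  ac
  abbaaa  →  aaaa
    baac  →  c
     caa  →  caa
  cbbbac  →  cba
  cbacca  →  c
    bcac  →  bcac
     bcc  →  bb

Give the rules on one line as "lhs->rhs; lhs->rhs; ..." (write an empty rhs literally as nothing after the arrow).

ab->a; baa->; bba->ac; cc->b

  | ccaac => baac => c
  | abc => ac
  | abbaaa => abaaa => aaaa
  | baac => c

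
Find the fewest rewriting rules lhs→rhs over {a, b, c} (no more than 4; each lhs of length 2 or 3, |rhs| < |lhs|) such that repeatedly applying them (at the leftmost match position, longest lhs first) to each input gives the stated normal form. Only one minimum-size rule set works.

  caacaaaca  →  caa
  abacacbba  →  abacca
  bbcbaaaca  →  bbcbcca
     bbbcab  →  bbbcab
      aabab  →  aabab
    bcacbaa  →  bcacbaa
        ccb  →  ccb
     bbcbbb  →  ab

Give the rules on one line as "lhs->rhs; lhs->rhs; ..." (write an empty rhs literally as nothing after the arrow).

aaa->c; bba->; cbb->aa; ccc->bb

  | caacaaaca => caaccca => caabba => caa
  | abacacbba => abacaaaa => abacca
  | bbcbaaaca => bbcbcca
  | bbbcab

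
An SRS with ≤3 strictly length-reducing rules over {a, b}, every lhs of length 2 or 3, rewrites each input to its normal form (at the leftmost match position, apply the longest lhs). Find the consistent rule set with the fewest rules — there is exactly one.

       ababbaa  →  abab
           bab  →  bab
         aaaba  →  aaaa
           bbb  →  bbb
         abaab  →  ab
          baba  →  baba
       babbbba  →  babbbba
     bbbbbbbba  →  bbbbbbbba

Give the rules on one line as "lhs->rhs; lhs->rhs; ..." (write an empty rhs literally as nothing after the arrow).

  | ababbaa => abab
  | bab
  | aaaba => aaaa
  | bbb

aab->aa; baa->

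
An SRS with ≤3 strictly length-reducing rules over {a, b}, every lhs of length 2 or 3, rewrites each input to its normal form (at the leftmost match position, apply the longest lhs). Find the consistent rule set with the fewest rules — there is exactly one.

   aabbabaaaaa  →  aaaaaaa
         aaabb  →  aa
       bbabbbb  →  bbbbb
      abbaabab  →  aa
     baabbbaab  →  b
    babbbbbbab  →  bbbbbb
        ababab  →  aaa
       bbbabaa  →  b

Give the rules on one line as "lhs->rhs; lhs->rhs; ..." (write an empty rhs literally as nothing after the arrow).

ab->a; abb->b; ba->

  | aabbabaaaaa => ababaaaaa => aabaaaaa => aaaaaaa
  | aaabb => aab => aa
  | bbabbbb => bbbbb
  | abbaabab => baabab => abab => aab => aa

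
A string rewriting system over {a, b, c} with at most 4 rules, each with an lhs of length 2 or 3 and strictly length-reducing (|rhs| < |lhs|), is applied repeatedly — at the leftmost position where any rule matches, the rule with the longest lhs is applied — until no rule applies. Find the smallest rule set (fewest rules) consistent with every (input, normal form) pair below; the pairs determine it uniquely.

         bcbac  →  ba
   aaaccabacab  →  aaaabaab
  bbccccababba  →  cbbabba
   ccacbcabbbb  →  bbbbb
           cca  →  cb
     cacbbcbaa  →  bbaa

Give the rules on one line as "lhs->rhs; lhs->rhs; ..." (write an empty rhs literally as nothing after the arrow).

ac->a; bc->; ca->b

  | bcbac => bac => ba
  | aaaccabacab => aaacabacab => aaaabacab => aaaabaab
  | bbccccababba => bcccababba => ccababba => cbbabba
  | ccacbcabbbb => cbcbcabbbb => cbcabbbb => cabbbb => bbbbb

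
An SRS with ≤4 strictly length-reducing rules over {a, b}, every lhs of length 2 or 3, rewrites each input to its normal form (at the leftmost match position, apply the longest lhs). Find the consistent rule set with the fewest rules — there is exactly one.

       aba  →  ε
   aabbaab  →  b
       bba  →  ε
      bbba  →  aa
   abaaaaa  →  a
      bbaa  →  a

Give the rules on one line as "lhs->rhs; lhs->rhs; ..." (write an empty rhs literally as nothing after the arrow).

aaa->; aba->; bba->; bbb->a

  | aba => ε
  | aabbaab => aaab => b
  | bba => ε
  | bbba => aa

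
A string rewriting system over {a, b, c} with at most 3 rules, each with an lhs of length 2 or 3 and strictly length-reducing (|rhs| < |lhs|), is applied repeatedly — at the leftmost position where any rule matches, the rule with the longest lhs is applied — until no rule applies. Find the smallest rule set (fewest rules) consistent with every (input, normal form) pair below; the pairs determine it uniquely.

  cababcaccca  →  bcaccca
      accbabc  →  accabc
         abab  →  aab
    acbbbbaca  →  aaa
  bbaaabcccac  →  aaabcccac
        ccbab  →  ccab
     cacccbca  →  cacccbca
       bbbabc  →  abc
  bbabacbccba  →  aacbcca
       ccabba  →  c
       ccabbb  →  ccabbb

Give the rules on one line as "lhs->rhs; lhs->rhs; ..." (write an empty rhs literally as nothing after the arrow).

  | cababcaccca => caabcaccca => bcaccca
  | accbabc => accabc
  | abab => aab
  | acbbbbaca => acbbbaca => acbbaca => acbaca => acaca => aaca => aaa

aca->aa; ba->a; caa->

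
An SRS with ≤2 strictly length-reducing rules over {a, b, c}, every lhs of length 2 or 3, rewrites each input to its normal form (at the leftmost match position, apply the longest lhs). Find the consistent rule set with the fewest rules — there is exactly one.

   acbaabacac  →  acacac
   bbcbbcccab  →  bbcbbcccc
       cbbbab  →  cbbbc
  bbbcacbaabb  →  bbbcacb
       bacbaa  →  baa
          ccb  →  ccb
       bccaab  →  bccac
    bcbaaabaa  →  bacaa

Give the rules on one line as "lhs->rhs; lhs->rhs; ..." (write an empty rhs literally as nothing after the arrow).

ab->c; cba->

  | acbaabacac => aabacac => acacac
  | bbcbbcccab => bbcbbcccc
  | cbbbab => cbbbc
  | bbbcacbaabb => bbbcaabb => bbbcacb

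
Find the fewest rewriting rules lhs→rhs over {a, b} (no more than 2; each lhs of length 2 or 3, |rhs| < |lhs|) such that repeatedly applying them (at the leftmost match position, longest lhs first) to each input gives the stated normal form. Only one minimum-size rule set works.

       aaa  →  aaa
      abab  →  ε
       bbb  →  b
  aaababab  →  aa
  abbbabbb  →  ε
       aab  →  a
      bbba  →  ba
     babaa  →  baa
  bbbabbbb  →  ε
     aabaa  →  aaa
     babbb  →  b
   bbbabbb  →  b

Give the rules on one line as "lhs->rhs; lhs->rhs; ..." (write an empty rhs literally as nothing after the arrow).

  | aaa
  | abab => ab => ε
  | bbb => b
  | aaababab => aaabab => aaab => aa

ab->; bb->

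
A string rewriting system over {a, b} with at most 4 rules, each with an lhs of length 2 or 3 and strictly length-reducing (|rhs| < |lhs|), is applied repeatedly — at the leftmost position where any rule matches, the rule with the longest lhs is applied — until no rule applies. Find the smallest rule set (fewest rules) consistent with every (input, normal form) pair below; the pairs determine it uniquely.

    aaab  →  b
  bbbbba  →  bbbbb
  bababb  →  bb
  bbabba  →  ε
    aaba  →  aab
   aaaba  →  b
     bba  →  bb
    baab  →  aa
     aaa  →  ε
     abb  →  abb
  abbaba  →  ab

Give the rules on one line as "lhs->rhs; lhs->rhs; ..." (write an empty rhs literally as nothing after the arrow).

  | aaab => b
  | bbbbba => bbbbb
  | bababb => aaabb => bb
  | bbabba => baaba => baba => aaa => ε

aaa->; ba->b; bab->aa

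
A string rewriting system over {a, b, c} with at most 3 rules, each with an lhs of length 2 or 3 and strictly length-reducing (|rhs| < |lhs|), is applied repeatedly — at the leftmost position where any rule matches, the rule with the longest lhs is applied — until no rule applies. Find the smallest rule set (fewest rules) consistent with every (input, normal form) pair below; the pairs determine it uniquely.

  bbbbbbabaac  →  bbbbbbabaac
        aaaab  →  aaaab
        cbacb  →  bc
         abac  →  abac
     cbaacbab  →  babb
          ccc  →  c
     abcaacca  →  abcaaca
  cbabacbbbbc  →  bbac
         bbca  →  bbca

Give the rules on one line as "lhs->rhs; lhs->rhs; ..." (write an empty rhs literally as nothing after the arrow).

cb->c; cba->b; cc->c

  | bbbbbbabaac
  | aaaab
  | cbacb => bcb => bc
  | abac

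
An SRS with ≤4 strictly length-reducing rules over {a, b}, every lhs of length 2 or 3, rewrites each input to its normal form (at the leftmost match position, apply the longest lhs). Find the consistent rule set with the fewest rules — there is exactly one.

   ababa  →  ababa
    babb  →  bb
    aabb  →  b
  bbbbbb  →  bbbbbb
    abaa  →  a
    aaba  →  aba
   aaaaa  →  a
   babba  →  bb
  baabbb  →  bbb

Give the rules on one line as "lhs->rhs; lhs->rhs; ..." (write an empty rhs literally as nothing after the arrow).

  | ababa
  | babb => bb
  | aabb => abb => b
  | bbbbbb

aa->a; abb->b; baa->; bba->bb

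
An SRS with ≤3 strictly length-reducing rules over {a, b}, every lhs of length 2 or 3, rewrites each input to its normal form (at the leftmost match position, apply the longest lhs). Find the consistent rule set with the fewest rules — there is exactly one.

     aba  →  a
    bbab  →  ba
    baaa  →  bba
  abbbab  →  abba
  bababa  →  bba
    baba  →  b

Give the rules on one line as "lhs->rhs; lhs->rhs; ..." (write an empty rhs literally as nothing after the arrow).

aa->b; aba->a; bab->a

  | aba => a
  | bbab => ba
  | baaa => bba
  | abbbab => abba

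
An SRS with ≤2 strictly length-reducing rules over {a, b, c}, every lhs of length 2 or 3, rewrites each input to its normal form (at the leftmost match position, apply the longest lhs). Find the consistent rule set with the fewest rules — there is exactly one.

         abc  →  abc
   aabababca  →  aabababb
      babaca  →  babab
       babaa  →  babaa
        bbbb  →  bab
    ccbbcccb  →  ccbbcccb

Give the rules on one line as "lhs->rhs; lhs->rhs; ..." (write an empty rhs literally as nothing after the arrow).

bbb->ba; ca->b

  | abc
  | aabababca => aabababb
  | babaca => babab
  | babaa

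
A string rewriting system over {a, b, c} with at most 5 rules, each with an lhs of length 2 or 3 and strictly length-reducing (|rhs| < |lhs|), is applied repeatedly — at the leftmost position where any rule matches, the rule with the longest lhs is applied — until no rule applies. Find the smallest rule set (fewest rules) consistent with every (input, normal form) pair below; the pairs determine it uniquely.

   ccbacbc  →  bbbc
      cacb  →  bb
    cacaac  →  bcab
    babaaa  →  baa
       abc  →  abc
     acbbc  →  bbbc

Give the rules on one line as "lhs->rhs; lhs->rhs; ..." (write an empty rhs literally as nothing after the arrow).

  | ccbacbc => cbacbc => bacbc => bbbc
  | cacb => bcb => bb
  | cacaac => bcaac => bcab
  | babaaa => baa

aba->; ac->b; cac->bc; cb->b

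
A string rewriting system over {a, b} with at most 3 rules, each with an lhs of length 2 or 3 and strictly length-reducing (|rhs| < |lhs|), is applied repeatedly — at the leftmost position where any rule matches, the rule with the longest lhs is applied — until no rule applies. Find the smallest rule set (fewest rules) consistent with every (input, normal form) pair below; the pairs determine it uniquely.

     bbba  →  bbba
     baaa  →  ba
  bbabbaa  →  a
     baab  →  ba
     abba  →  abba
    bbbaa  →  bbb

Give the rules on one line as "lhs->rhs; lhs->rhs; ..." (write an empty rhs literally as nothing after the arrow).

  | bbba
  | baaa => ba
  | bbabbaa => babaa => aaa => a
  | baab => ba

aa->; aab->a; bab->a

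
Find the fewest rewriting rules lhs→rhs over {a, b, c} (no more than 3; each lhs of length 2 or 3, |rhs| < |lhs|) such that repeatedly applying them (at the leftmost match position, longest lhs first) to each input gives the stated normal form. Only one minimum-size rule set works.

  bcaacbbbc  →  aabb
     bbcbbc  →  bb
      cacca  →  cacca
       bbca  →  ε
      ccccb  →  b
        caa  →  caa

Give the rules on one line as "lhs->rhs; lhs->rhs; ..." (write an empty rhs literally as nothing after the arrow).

  | bcaacbbbc => aacbbbc => aabbbc => aabb
  | bbcbbc => bbbc => bb
  | cacca
  | bbca => ba => ε

ba->; bc->; cb->b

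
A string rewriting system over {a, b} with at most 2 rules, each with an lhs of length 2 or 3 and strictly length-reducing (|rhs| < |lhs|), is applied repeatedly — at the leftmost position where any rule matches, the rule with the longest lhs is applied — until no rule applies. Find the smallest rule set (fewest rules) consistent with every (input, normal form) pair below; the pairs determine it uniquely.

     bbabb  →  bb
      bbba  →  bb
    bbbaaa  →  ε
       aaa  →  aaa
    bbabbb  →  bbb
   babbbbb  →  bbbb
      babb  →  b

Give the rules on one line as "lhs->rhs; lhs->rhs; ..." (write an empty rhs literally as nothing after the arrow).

ba->; bab->

  | bbabb => bb
  | bbba => bb
  | bbbaaa => bbaa => ba => ε
  | aaa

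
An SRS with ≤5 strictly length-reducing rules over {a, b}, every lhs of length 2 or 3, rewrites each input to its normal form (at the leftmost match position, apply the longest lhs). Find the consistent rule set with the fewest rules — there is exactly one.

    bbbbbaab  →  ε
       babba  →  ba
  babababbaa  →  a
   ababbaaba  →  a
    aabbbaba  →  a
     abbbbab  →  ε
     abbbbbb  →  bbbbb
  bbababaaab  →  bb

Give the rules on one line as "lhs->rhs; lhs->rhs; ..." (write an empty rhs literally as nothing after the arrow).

aaa->b; ab->; baa->a; bab->ab

  | bbbbbaab => bbbbab => bbbab => bbab => bab => ab => ε
  | babba => abba => ba
  | babababbaa => abababbaa => ababbaa => abbaa => baa => a
  | ababbaaba => abbaaba => baaba => aba => a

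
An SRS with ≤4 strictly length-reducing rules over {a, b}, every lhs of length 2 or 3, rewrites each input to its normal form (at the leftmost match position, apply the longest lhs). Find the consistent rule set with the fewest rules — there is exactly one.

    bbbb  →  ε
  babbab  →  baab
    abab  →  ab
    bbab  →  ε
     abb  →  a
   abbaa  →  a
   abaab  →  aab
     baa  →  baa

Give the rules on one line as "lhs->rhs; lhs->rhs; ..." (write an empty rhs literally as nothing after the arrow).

aba->a; bab->ba; bb->; bba->b

  | bbbb => bb => ε
  | babbab => babab => baab
  | abab => ab
  | bbab => bb => ε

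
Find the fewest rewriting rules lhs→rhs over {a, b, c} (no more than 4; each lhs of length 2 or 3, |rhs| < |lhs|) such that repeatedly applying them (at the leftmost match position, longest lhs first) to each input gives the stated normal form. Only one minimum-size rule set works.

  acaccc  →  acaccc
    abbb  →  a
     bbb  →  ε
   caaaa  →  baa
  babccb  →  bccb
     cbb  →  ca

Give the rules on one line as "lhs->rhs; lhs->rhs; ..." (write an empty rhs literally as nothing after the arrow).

ab->; bb->a; caa->b

  | acaccc
  | abbb => bb => a
  | bbb => ab => ε
  | caaaa => baa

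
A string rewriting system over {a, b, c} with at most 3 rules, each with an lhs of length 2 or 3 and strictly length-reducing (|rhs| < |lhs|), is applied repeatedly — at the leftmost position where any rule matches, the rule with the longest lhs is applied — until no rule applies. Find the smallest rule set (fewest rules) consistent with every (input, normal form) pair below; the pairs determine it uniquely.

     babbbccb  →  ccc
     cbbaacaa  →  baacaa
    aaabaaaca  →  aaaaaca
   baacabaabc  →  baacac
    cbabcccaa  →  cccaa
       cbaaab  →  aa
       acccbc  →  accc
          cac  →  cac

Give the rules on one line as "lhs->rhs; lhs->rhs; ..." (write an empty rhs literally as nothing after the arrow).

  | babbbccb => bbbccb => ccccb => ccc
  | cbbaacaa => baacaa
  | aaabaaaca => aaaaaca
  | baacabaabc => baacaabc => baacac

ab->; bbb->cc; cb->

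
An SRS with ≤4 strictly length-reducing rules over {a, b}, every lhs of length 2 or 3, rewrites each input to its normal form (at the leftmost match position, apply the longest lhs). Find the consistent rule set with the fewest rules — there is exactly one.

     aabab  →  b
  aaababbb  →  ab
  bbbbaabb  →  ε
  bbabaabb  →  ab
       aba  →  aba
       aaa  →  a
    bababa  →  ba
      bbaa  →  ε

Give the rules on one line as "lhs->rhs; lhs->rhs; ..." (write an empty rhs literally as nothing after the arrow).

aa->; bab->b; bb->

  | aabab => bab => b
  | aaababbb => ababbb => abbb => ab
  | bbbbaabb => bbaabb => aabb => bb => ε
  | bbabaabb => abaabb => abbb => ab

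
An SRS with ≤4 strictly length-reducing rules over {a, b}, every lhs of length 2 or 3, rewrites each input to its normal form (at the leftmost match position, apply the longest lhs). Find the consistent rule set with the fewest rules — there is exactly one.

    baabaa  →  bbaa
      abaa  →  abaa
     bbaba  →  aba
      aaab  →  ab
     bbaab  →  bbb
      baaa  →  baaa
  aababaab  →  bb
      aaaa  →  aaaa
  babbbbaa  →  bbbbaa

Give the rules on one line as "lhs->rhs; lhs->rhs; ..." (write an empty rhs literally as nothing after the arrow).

aab->b; abb->bb; bab->ab

  | baabaa => bbaa
  | abaa
  | bbaba => baba => aba
  | aaab => ab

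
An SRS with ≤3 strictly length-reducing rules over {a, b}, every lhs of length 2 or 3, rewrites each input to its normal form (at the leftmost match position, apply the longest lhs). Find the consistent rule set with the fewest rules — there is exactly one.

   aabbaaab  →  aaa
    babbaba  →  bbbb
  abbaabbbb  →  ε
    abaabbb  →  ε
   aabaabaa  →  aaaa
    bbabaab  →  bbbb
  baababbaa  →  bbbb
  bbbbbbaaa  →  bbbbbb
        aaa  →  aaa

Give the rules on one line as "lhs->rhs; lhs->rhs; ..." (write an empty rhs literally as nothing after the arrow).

  | aabbaaab => aaaab => aaa
  | babbaba => bbbaba => bbbba => bbbb
  | abbaabbbb => aabbbb => abb => ε
  | abaabbb => aabbb => ab => ε

ab->; abb->; ba->b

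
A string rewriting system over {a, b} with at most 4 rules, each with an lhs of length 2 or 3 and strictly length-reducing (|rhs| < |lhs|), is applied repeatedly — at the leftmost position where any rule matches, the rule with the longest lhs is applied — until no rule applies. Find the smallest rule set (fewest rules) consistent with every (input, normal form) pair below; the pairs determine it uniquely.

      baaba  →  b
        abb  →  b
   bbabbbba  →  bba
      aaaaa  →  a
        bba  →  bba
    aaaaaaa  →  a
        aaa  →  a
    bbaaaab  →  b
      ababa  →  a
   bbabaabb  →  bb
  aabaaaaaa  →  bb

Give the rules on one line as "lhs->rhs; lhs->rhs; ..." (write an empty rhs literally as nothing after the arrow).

aa->; aab->bb; ab->; bbb->ba

  | baaba => bbba => baa => b
  | abb => b
  | bbabbbba => bbbbba => babba => bba
  | aaaaa => aaa => a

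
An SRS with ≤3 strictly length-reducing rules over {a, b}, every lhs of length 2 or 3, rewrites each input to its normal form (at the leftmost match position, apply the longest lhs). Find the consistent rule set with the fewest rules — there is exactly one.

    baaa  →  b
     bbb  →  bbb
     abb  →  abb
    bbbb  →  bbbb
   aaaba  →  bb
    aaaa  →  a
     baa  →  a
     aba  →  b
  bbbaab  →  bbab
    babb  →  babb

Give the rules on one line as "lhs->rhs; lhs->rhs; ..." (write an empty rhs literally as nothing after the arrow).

  | baaa => aa => b
  | bbb
  | abb
  | bbbb

aa->b; aba->b; baa->a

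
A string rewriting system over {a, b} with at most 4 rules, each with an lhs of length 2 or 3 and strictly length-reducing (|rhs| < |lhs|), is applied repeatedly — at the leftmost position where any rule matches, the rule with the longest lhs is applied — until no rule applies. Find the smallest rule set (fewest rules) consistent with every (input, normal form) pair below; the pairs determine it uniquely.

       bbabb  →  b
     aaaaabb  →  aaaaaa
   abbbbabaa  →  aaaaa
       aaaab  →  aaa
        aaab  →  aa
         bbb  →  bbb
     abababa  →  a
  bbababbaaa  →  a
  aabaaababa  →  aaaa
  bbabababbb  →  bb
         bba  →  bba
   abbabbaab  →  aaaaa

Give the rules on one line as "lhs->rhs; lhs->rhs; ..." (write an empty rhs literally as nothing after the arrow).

  | bbabb => bbaa => b
  | aaaaabb => aaaaaa
  | abbbbabaa => aabbabaa => aaaabaa => aaaaa
  | aaaab => aaa

ab->; abb->aa; baa->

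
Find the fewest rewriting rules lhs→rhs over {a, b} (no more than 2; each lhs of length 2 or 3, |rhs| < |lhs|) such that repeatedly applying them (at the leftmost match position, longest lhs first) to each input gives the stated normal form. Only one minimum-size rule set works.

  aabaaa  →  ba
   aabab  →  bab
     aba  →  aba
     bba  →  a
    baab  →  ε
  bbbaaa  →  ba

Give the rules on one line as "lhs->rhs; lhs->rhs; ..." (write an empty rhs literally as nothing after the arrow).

  | aabaaa => baaa => ba
  | aabab => bab
  | aba
  | bba => a

aa->; bb->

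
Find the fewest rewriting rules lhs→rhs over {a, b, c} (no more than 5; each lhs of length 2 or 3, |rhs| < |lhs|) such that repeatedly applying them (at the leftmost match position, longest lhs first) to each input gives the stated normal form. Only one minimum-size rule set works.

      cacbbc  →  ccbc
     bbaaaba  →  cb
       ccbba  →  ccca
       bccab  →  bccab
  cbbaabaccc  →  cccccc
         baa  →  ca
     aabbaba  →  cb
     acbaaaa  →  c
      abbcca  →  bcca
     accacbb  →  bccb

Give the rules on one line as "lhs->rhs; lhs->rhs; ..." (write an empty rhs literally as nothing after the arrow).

aa->; ac->b; ba->c; bb->c

  | cacbbc => cbbbc => ccbc
  | bbaaaba => caaaba => caba => cac => cb
  | ccbba => ccca
  | bccab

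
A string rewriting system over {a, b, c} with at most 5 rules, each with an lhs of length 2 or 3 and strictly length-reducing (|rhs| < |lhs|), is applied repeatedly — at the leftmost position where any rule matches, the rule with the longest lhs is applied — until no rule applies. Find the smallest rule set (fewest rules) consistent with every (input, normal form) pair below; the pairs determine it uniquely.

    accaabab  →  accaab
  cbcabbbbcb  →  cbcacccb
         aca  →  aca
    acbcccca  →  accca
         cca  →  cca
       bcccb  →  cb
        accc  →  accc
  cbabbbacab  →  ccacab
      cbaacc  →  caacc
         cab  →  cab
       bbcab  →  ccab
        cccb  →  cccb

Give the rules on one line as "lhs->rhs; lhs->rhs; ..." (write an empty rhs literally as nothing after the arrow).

  | accaabab => accaab
  | cbcabbbbcb => cbcacbbcb => cbcacccb
  | aca
  | acbcccca => accca

ba->a; bab->b; bb->c; bcc->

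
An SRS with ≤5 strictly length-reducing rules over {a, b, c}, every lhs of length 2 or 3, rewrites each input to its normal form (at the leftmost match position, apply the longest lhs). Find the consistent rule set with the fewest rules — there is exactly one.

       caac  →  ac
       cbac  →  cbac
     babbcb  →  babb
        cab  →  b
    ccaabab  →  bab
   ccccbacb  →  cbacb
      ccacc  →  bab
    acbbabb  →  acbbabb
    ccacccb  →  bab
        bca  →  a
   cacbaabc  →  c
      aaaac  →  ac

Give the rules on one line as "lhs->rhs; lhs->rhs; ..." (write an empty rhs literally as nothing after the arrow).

  | caac => ac
  | cbac
  | babbcb => babb
  | cab => b

aa->c; bc->; ca->; cc->b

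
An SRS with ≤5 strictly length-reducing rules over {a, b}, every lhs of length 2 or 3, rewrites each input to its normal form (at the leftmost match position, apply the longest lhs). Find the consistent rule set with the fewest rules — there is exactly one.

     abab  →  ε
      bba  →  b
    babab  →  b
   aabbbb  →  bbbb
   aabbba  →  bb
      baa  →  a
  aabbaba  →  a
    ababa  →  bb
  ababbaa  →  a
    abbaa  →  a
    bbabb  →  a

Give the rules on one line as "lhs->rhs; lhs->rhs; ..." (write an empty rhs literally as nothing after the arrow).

  | abab => aa => ε
  | bba => b
  | babab => aab => b
  | aabbbb => bbbb

aa->; aaa->bb; ba->; bab->a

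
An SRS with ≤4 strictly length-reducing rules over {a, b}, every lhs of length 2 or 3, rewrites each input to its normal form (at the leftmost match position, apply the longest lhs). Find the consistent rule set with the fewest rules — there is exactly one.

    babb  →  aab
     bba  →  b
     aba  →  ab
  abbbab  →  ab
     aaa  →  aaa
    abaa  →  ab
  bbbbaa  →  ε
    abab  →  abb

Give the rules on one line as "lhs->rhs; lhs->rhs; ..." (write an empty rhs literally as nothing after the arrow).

  | babb => aab
  | bba => b
  | aba => ab
  | abbbab => abbab => abaa => aba => ab

aba->ab; ba->; bab->aa; bbb->bb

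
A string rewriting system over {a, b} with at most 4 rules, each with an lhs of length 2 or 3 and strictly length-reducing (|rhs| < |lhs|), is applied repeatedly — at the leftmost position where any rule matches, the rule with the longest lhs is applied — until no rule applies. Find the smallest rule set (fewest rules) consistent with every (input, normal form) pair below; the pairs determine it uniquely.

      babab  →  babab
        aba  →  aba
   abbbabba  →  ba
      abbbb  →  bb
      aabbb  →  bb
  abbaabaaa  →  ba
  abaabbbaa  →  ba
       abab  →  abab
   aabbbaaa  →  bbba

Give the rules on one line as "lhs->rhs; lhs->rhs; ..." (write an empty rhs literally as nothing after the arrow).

aa->a; aaa->ba; aab->; abb->

  | babab
  | aba
  | abbbabba => babba => ba
  | abbbb => bb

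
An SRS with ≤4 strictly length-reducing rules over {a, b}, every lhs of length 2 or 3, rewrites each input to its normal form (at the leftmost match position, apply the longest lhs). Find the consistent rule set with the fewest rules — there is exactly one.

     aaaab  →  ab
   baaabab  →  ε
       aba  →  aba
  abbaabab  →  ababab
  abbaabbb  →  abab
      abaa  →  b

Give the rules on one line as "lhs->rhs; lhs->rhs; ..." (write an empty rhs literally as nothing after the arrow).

  | aaaab => baab => ab
  | baaabab => aabab => bbab => bb => ε
  | aba
  | abbaabab => ababab

aa->b; baa->a; bb->; bba->b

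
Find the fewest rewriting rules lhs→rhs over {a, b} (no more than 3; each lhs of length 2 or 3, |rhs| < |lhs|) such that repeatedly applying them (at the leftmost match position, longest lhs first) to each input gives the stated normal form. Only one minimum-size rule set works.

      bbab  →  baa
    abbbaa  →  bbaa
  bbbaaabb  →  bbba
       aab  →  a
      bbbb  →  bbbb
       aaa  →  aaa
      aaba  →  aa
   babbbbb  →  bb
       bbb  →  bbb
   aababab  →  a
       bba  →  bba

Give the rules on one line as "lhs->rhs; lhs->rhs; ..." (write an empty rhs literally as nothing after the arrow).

ab->; bab->aa

  | bbab => baa
  | abbbaa => bbaa
  | bbbaaabb => bbbaab => bbba
  | aab => a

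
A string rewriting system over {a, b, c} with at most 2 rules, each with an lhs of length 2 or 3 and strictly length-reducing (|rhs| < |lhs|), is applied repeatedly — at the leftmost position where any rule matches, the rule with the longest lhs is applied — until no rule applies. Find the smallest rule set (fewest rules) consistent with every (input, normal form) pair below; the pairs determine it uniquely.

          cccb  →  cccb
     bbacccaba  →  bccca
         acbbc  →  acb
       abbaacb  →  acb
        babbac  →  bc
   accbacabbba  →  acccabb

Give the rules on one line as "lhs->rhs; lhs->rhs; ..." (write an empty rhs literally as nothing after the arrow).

ba->; bbc->b

  | cccb
  | bbacccaba => bcccaba => bccca
  | acbbc => acb
  | abbaacb => abacb => acb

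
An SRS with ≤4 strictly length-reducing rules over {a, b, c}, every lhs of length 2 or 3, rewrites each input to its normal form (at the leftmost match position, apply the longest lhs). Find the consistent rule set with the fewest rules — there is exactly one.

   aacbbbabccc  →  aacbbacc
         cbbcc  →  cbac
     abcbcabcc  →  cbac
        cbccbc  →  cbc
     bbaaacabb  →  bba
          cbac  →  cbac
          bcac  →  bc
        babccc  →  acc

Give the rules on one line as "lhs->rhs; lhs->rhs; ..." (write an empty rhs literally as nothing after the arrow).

  | aacbbbabccc => aacbbbccc => aacbbacc
  | cbbcc => cbac
  | abcbcabcc => cbcabcc => cbbcc => cbac
  | cbccbc => cacbc => cbc

ab->; bcc->ac; ca->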